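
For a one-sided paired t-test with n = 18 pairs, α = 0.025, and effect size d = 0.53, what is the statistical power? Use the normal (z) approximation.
Power ≈ 0.61

Power calculation (paired t-test, normal approximation):
z_β = d · √n - z_α
z_β = 0.53 · √18 - 1.960
z_β = 0.53 · 4.243 - 1.960
z_β = 0.289

Power = Φ(z_β) = Φ(0.289) ≈ 0.614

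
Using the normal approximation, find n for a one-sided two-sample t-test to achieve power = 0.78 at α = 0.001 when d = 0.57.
n = 92 per group

Sample size formula (two-sample t-test, normal approximation):
n = 2 · ((z_α + z_β) / d)²

z_α = 3.090 (for α = 0.001, one-sided)
z_β = 0.772 (for power = 0.78)
d = 0.57

n = 2 · ((3.090 + 0.772) / 0.57)²
n = 2 · (6.775)²
n ≈ 91.80
Round up to the next whole number: n = 92 per group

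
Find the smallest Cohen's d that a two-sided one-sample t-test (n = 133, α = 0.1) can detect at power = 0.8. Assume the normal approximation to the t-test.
d ≈ 0.22

Minimum detectable effect (one-sample t-test, normal approximation):
d = (z_{α/2} + z_β) / √n
d = (1.645 + 0.842) / √133
d = 2.486 / 11.533
d ≈ 0.22

By Cohen's convention (0.2 small / 0.5 medium / 0.8 large): small effect.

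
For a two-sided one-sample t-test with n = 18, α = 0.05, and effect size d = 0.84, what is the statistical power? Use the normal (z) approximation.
Power ≈ 0.95

Power calculation (one-sample t-test, normal approximation):
z_β = d · √n - z_{α/2}
z_β = 0.84 · √18 - 1.960
z_β = 0.84 · 4.243 - 1.960
z_β = 1.604

Power = Φ(z_β) = Φ(1.604) ≈ 0.946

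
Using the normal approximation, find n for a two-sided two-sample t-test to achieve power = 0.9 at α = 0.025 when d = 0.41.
n = 148 per group

Sample size formula (two-sample t-test, normal approximation):
n = 2 · ((z_{α/2} + z_β) / d)²

z_{α/2} = 2.241 (for α = 0.025, two-sided)
z_β = 1.282 (for power = 0.9)
d = 0.41

n = 2 · ((2.241 + 1.282) / 0.41)²
n = 2 · (8.593)²
n ≈ 147.68
Round up to the next whole number: n = 148 per group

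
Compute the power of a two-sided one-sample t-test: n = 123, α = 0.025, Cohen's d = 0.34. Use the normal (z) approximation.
Power ≈ 0.94

Power calculation (one-sample t-test, normal approximation):
z_β = d · √n - z_{α/2}
z_β = 0.34 · √123 - 2.241
z_β = 0.34 · 11.091 - 2.241
z_β = 1.529

Power = Φ(z_β) = Φ(1.529) ≈ 0.937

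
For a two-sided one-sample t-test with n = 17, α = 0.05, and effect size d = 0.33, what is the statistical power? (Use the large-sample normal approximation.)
Power ≈ 0.27

Power calculation (one-sample t-test, normal approximation):
z_β = d · √n - z_{α/2}
z_β = 0.33 · √17 - 1.960
z_β = 0.33 · 4.123 - 1.960
z_β = -0.599

Power = Φ(z_β) = Φ(-0.599) ≈ 0.274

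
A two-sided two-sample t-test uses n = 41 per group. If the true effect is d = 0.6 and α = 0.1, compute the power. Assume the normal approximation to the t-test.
Power ≈ 0.86

Power calculation (two-sample t-test, normal approximation):
z_β = d · √(n/2) - z_{α/2}
z_β = 0.6 · √(41/2) - 1.645
z_β = 0.6 · 4.528 - 1.645
z_β = 1.072

Power = Φ(z_β) = Φ(1.072) ≈ 0.858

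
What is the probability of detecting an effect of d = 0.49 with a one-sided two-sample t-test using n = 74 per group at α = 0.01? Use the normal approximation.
Power ≈ 0.74

Power calculation (two-sample t-test, normal approximation):
z_β = d · √(n/2) - z_α
z_β = 0.49 · √(74/2) - 2.326
z_β = 0.49 · 6.083 - 2.326
z_β = 0.654

Power = Φ(z_β) = Φ(0.654) ≈ 0.744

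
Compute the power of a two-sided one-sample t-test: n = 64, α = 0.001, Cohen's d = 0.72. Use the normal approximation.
Power ≈ 0.99

Power calculation (one-sample t-test, normal approximation):
z_β = d · √n - z_{α/2}
z_β = 0.72 · √64 - 3.291
z_β = 0.72 · 8.000 - 3.291
z_β = 2.469

Power = Φ(z_β) = Φ(2.469) ≈ 0.993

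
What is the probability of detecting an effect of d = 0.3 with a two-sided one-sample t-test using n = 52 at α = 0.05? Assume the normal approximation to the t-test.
Power ≈ 0.58

Power calculation (one-sample t-test, normal approximation):
z_β = d · √n - z_{α/2}
z_β = 0.3 · √52 - 1.960
z_β = 0.3 · 7.211 - 1.960
z_β = 0.203

Power = Φ(z_β) = Φ(0.203) ≈ 0.581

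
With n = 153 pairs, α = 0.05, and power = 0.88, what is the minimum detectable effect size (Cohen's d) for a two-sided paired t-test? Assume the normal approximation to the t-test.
d ≈ 0.25

Minimum detectable effect (paired t-test, normal approximation):
d = (z_{α/2} + z_β) / √n
d = (1.960 + 1.175) / √153
d = 3.135 / 12.369
d ≈ 0.25

By Cohen's convention (0.2 small / 0.5 medium / 0.8 large): small effect.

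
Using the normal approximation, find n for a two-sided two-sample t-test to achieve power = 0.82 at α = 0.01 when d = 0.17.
n = 844 per group

Sample size formula (two-sample t-test, normal approximation):
n = 2 · ((z_{α/2} + z_β) / d)²

z_{α/2} = 2.576 (for α = 0.01, two-sided)
z_β = 0.915 (for power = 0.82)
d = 0.17

n = 2 · ((2.576 + 0.915) / 0.17)²
n = 2 · (20.535)²
n ≈ 843.37
Round up to the next whole number: n = 844 per group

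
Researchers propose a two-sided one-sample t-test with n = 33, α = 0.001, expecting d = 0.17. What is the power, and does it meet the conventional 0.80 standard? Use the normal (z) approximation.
Power ≈ 0.01; the study is underpowered (power < 0.80)

Power calculation (one-sample t-test, normal approximation):
z_β = d · √n - z_{α/2}
z_β = 0.17 · √33 - 3.291
z_β = 0.17 · 5.745 - 3.291
z_β = -2.314

Power = Φ(z_β) = Φ(-2.314) ≈ 0.010

Effect size d = 0.17 is very small by Cohen's convention (0.2/0.5/0.8).

Threshold: power ≥ 0.80 is conventionally adequate.
Power ≈ 0.01 → the study is underpowered (power < 0.80).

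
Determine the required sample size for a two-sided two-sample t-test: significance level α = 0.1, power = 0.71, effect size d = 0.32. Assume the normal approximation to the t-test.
n = 95 per group

Sample size formula (two-sample t-test, normal approximation):
n = 2 · ((z_{α/2} + z_β) / d)²

z_{α/2} = 1.645 (for α = 0.1, two-sided)
z_β = 0.553 (for power = 0.71)
d = 0.32

n = 2 · ((1.645 + 0.553) / 0.32)²
n = 2 · (6.869)²
n ≈ 94.37
Round up to the next whole number: n = 95 per group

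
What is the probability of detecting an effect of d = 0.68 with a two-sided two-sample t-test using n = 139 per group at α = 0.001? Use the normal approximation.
Power ≈ 0.99

Power calculation (two-sample t-test, normal approximation):
z_β = d · √(n/2) - z_{α/2}
z_β = 0.68 · √(139/2) - 3.291
z_β = 0.68 · 8.337 - 3.291
z_β = 2.378

Power = Φ(z_β) = Φ(2.378) ≈ 0.991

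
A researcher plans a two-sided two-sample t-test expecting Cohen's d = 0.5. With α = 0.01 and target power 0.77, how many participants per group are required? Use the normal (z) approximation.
n = 88 per group

Sample size formula (two-sample t-test, normal approximation):
n = 2 · ((z_{α/2} + z_β) / d)²

z_{α/2} = 2.576 (for α = 0.01, two-sided)
z_β = 0.739 (for power = 0.77)
d = 0.5

n = 2 · ((2.576 + 0.739) / 0.5)²
n = 2 · (6.630)²
n ≈ 87.91
Round up to the next whole number: n = 88 per group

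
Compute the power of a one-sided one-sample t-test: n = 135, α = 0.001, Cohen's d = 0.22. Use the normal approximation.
Power ≈ 0.30

Power calculation (one-sample t-test, normal approximation):
z_β = d · √n - z_α
z_β = 0.22 · √135 - 3.090
z_β = 0.22 · 11.619 - 3.090
z_β = -0.534

Power = Φ(z_β) = Φ(-0.534) ≈ 0.297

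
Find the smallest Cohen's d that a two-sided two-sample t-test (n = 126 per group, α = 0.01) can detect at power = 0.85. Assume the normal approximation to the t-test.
d ≈ 0.46

Minimum detectable effect (two-sample t-test, normal approximation):
d = (z_{α/2} + z_β) / √(n/2)
d = (2.576 + 1.036) / √(126/2)
d = 3.612 / 7.937
d ≈ 0.46

By Cohen's convention (0.2 small / 0.5 medium / 0.8 large): small effect.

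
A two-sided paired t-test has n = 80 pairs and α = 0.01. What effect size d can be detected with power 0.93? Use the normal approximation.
d ≈ 0.45

Minimum detectable effect (paired t-test, normal approximation):
d = (z_{α/2} + z_β) / √n
d = (2.576 + 1.476) / √80
d = 4.052 / 8.944
d ≈ 0.45

By Cohen's convention (0.2 small / 0.5 medium / 0.8 large): small effect.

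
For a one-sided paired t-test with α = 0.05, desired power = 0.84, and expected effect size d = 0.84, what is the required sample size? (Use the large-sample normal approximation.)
n = 10 pairs

Sample size formula (paired t-test, normal approximation):
n = ((z_α + z_β) / d)²

z_α = 1.645 (for α = 0.05, one-sided)
z_β = 0.994 (for power = 0.84)
d = 0.84

n = ((1.645 + 0.994) / 0.84)²
n = (3.142)²
n ≈ 9.87
Round up to the next whole number: n = 10 pairs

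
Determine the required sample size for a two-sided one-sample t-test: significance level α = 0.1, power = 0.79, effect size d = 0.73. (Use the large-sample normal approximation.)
n = 12

Sample size formula (one-sample t-test, normal approximation):
n = ((z_{α/2} + z_β) / d)²

z_{α/2} = 1.645 (for α = 0.1, two-sided)
z_β = 0.806 (for power = 0.79)
d = 0.73

n = ((1.645 + 0.806) / 0.73)²
n = (3.358)²
n ≈ 11.28
Round up to the next whole number: n = 12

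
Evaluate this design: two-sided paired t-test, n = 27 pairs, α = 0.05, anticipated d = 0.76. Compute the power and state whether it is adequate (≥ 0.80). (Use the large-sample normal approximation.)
Power ≈ 0.98; the study is adequately powered (power ≥ 0.80)

Power calculation (paired t-test, normal approximation):
z_β = d · √n - z_{α/2}
z_β = 0.76 · √27 - 1.960
z_β = 0.76 · 5.196 - 1.960
z_β = 1.989

Power = Φ(z_β) = Φ(1.989) ≈ 0.977

Effect size d = 0.76 is medium by Cohen's convention (0.2/0.5/0.8).

Threshold: power ≥ 0.80 is conventionally adequate.
Power ≈ 0.98 → the study is adequately powered (power ≥ 0.80).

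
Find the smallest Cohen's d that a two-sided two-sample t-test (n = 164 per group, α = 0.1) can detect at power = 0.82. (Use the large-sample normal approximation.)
d ≈ 0.28

Minimum detectable effect (two-sample t-test, normal approximation):
d = (z_{α/2} + z_β) / √(n/2)
d = (1.645 + 0.915) / √(164/2)
d = 2.560 / 9.055
d ≈ 0.28

By Cohen's convention (0.2 small / 0.5 medium / 0.8 large): small effect.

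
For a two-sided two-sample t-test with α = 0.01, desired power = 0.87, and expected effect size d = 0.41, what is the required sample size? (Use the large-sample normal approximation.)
n = 164 per group

Sample size formula (two-sample t-test, normal approximation):
n = 2 · ((z_{α/2} + z_β) / d)²

z_{α/2} = 2.576 (for α = 0.01, two-sided)
z_β = 1.126 (for power = 0.87)
d = 0.41

n = 2 · ((2.576 + 1.126) / 0.41)²
n = 2 · (9.029)²
n ≈ 163.05
Round up to the next whole number: n = 164 per group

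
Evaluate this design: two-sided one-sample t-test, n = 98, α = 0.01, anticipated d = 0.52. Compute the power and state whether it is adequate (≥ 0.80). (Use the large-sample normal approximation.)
Power ≈ 0.99; the study is adequately powered (power ≥ 0.80)

Power calculation (one-sample t-test, normal approximation):
z_β = d · √n - z_{α/2}
z_β = 0.52 · √98 - 2.576
z_β = 0.52 · 9.899 - 2.576
z_β = 2.572

Power = Φ(z_β) = Φ(2.572) ≈ 0.995

Effect size d = 0.52 is medium by Cohen's convention (0.2/0.5/0.8).

Threshold: power ≥ 0.80 is conventionally adequate.
Power ≈ 0.99 → the study is adequately powered (power ≥ 0.80).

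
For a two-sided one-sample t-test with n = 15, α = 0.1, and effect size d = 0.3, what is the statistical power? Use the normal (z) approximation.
Power ≈ 0.31

Power calculation (one-sample t-test, normal approximation):
z_β = d · √n - z_{α/2}
z_β = 0.3 · √15 - 1.645
z_β = 0.3 · 3.873 - 1.645
z_β = -0.483

Power = Φ(z_β) = Φ(-0.483) ≈ 0.315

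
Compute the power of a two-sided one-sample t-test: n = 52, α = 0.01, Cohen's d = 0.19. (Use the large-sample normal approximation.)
Power ≈ 0.11

Power calculation (one-sample t-test, normal approximation):
z_β = d · √n - z_{α/2}
z_β = 0.19 · √52 - 2.576
z_β = 0.19 · 7.211 - 2.576
z_β = -1.206

Power = Φ(z_β) = Φ(-1.206) ≈ 0.114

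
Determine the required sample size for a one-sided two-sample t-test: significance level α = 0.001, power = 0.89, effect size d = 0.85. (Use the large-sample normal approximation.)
n = 52 per group

Sample size formula (two-sample t-test, normal approximation):
n = 2 · ((z_α + z_β) / d)²

z_α = 3.090 (for α = 0.001, one-sided)
z_β = 1.227 (for power = 0.89)
d = 0.85

n = 2 · ((3.090 + 1.227) / 0.85)²
n = 2 · (5.079)²
n ≈ 51.59
Round up to the next whole number: n = 52 per group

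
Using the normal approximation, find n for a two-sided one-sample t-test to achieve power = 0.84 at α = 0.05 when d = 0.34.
n = 76

Sample size formula (one-sample t-test, normal approximation):
n = ((z_{α/2} + z_β) / d)²

z_{α/2} = 1.960 (for α = 0.05, two-sided)
z_β = 0.994 (for power = 0.84)
d = 0.34

n = ((1.960 + 0.994) / 0.34)²
n = (8.688)²
n ≈ 75.48
Round up to the next whole number: n = 76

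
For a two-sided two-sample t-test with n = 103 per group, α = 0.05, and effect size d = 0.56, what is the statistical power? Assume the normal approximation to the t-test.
Power ≈ 0.98

Power calculation (two-sample t-test, normal approximation):
z_β = d · √(n/2) - z_{α/2}
z_β = 0.56 · √(103/2) - 1.960
z_β = 0.56 · 7.176 - 1.960
z_β = 2.059

Power = Φ(z_β) = Φ(2.059) ≈ 0.980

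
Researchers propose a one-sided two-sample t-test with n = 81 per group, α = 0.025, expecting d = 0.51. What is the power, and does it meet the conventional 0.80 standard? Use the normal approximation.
Power ≈ 0.90; the study is adequately powered (power ≥ 0.80)

Power calculation (two-sample t-test, normal approximation):
z_β = d · √(n/2) - z_α
z_β = 0.51 · √(81/2) - 1.960
z_β = 0.51 · 6.364 - 1.960
z_β = 1.286

Power = Φ(z_β) = Φ(1.286) ≈ 0.901

Effect size d = 0.51 is medium by Cohen's convention (0.2/0.5/0.8).

Threshold: power ≥ 0.80 is conventionally adequate.
Power ≈ 0.90 → the study is adequately powered (power ≥ 0.80).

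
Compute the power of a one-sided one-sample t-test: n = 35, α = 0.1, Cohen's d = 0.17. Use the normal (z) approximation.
Power ≈ 0.39

Power calculation (one-sample t-test, normal approximation):
z_β = d · √n - z_α
z_β = 0.17 · √35 - 1.282
z_β = 0.17 · 5.916 - 1.282
z_β = -0.276

Power = Φ(z_β) = Φ(-0.276) ≈ 0.391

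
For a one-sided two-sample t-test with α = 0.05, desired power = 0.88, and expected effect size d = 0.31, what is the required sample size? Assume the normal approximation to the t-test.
n = 166 per group

Sample size formula (two-sample t-test, normal approximation):
n = 2 · ((z_α + z_β) / d)²

z_α = 1.645 (for α = 0.05, one-sided)
z_β = 1.175 (for power = 0.88)
d = 0.31

n = 2 · ((1.645 + 1.175) / 0.31)²
n = 2 · (9.097)²
n ≈ 165.51
Round up to the next whole number: n = 166 per group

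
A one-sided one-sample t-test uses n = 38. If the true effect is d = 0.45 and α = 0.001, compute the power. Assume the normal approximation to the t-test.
Power ≈ 0.38

Power calculation (one-sample t-test, normal approximation):
z_β = d · √n - z_α
z_β = 0.45 · √38 - 3.090
z_β = 0.45 · 6.164 - 3.090
z_β = -0.316

Power = Φ(z_β) = Φ(-0.316) ≈ 0.376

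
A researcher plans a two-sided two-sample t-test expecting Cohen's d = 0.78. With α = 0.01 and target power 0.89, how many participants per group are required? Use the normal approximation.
n = 48 per group

Sample size formula (two-sample t-test, normal approximation):
n = 2 · ((z_{α/2} + z_β) / d)²

z_{α/2} = 2.576 (for α = 0.01, two-sided)
z_β = 1.227 (for power = 0.89)
d = 0.78

n = 2 · ((2.576 + 1.227) / 0.78)²
n = 2 · (4.876)²
n ≈ 47.55
Round up to the next whole number: n = 48 per group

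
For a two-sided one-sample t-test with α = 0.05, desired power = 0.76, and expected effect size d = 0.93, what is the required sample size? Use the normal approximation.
n = 9

Sample size formula (one-sample t-test, normal approximation):
n = ((z_{α/2} + z_β) / d)²

z_{α/2} = 1.960 (for α = 0.05, two-sided)
z_β = 0.706 (for power = 0.76)
d = 0.93

n = ((1.960 + 0.706) / 0.93)²
n = (2.867)²
n ≈ 8.22
Round up to the next whole number: n = 9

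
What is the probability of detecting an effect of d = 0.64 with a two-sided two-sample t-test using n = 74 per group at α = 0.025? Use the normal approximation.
Power ≈ 0.95

Power calculation (two-sample t-test, normal approximation):
z_β = d · √(n/2) - z_{α/2}
z_β = 0.64 · √(74/2) - 2.241
z_β = 0.64 · 6.083 - 2.241
z_β = 1.652

Power = Φ(z_β) = Φ(1.652) ≈ 0.951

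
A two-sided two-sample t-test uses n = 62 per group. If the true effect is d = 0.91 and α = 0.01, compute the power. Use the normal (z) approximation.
Power ≈ 0.99

Power calculation (two-sample t-test, normal approximation):
z_β = d · √(n/2) - z_{α/2}
z_β = 0.91 · √(62/2) - 2.576
z_β = 0.91 · 5.568 - 2.576
z_β = 2.491

Power = Φ(z_β) = Φ(2.491) ≈ 0.994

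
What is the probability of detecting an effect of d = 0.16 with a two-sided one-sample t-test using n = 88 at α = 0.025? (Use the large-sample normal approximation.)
Power ≈ 0.23

Power calculation (one-sample t-test, normal approximation):
z_β = d · √n - z_{α/2}
z_β = 0.16 · √88 - 2.241
z_β = 0.16 · 9.381 - 2.241
z_β = -0.740

Power = Φ(z_β) = Φ(-0.740) ≈ 0.230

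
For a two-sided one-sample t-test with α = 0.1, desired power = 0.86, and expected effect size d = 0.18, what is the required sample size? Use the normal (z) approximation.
n = 230

Sample size formula (one-sample t-test, normal approximation):
n = ((z_{α/2} + z_β) / d)²

z_{α/2} = 1.645 (for α = 0.1, two-sided)
z_β = 1.080 (for power = 0.86)
d = 0.18

n = ((1.645 + 1.080) / 0.18)²
n = (15.139)²
n ≈ 229.19
Round up to the next whole number: n = 230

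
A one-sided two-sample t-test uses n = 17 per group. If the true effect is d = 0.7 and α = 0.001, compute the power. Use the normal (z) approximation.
Power ≈ 0.15

Power calculation (two-sample t-test, normal approximation):
z_β = d · √(n/2) - z_α
z_β = 0.7 · √(17/2) - 3.090
z_β = 0.7 · 2.915 - 3.090
z_β = -1.049

Power = Φ(z_β) = Φ(-1.049) ≈ 0.147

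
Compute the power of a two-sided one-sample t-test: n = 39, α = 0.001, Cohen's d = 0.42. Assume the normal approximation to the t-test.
Power ≈ 0.25

Power calculation (one-sample t-test, normal approximation):
z_β = d · √n - z_{α/2}
z_β = 0.42 · √39 - 3.291
z_β = 0.42 · 6.245 - 3.291
z_β = -0.668

Power = Φ(z_β) = Φ(-0.668) ≈ 0.252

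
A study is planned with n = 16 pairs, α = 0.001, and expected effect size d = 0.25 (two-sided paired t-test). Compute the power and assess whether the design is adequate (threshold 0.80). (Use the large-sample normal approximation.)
Power ≈ 0.01; the study is underpowered (power < 0.80)

Power calculation (paired t-test, normal approximation):
z_β = d · √n - z_{α/2}
z_β = 0.25 · √16 - 3.291
z_β = 0.25 · 4.000 - 3.291
z_β = -2.291

Power = Φ(z_β) = Φ(-2.291) ≈ 0.011

Effect size d = 0.25 is small by Cohen's convention (0.2/0.5/0.8).

Threshold: power ≥ 0.80 is conventionally adequate.
Power ≈ 0.01 → the study is underpowered (power < 0.80).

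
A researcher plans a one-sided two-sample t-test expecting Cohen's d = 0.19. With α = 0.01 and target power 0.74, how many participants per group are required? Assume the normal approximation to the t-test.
n = 489 per group

Sample size formula (two-sample t-test, normal approximation):
n = 2 · ((z_α + z_β) / d)²

z_α = 2.326 (for α = 0.01, one-sided)
z_β = 0.643 (for power = 0.74)
d = 0.19

n = 2 · ((2.326 + 0.643) / 0.19)²
n = 2 · (15.626)²
n ≈ 488.34
Round up to the next whole number: n = 489 per group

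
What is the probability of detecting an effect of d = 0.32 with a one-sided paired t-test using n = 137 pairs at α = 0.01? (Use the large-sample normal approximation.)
Power ≈ 0.92

Power calculation (paired t-test, normal approximation):
z_β = d · √n - z_α
z_β = 0.32 · √137 - 2.326
z_β = 0.32 · 11.705 - 2.326
z_β = 1.419

Power = Φ(z_β) = Φ(1.419) ≈ 0.922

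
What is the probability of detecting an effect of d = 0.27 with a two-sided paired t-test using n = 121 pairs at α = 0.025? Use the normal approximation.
Power ≈ 0.77

Power calculation (paired t-test, normal approximation):
z_β = d · √n - z_{α/2}
z_β = 0.27 · √121 - 2.241
z_β = 0.27 · 11.000 - 2.241
z_β = 0.729

Power = Φ(z_β) = Φ(0.729) ≈ 0.767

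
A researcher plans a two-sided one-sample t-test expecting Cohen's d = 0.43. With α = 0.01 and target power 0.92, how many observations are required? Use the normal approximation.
n = 86

Sample size formula (one-sample t-test, normal approximation):
n = ((z_{α/2} + z_β) / d)²

z_{α/2} = 2.576 (for α = 0.01, two-sided)
z_β = 1.405 (for power = 0.92)
d = 0.43

n = ((2.576 + 1.405) / 0.43)²
n = (9.258)²
n ≈ 85.71
Round up to the next whole number: n = 86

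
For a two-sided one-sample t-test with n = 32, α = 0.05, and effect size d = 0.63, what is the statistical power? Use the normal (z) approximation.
Power ≈ 0.95

Power calculation (one-sample t-test, normal approximation):
z_β = d · √n - z_{α/2}
z_β = 0.63 · √32 - 1.960
z_β = 0.63 · 5.657 - 1.960
z_β = 1.604

Power = Φ(z_β) = Φ(1.604) ≈ 0.946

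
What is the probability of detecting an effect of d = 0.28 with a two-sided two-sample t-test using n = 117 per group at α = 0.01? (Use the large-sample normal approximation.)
Power ≈ 0.33

Power calculation (two-sample t-test, normal approximation):
z_β = d · √(n/2) - z_{α/2}
z_β = 0.28 · √(117/2) - 2.576
z_β = 0.28 · 7.649 - 2.576
z_β = -0.434

Power = Φ(z_β) = Φ(-0.434) ≈ 0.332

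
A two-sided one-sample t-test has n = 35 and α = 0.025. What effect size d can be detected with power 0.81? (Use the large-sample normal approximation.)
d ≈ 0.53

Minimum detectable effect (one-sample t-test, normal approximation):
d = (z_{α/2} + z_β) / √n
d = (2.241 + 0.878) / √35
d = 3.119 / 5.916
d ≈ 0.53

By Cohen's convention (0.2 small / 0.5 medium / 0.8 large): medium effect.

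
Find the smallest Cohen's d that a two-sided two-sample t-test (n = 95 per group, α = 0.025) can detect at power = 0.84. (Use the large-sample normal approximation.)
d ≈ 0.47

Minimum detectable effect (two-sample t-test, normal approximation):
d = (z_{α/2} + z_β) / √(n/2)
d = (2.241 + 0.994) / √(95/2)
d = 3.236 / 6.892
d ≈ 0.47

By Cohen's convention (0.2 small / 0.5 medium / 0.8 large): small effect.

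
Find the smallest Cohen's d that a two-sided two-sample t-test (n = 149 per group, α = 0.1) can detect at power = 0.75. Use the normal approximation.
d ≈ 0.27

Minimum detectable effect (two-sample t-test, normal approximation):
d = (z_{α/2} + z_β) / √(n/2)
d = (1.645 + 0.674) / √(149/2)
d = 2.319 / 8.631
d ≈ 0.27

By Cohen's convention (0.2 small / 0.5 medium / 0.8 large): small effect.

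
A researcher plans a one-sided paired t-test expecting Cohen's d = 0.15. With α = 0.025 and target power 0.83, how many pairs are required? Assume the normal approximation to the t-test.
n = 378 pairs

Sample size formula (paired t-test, normal approximation):
n = ((z_α + z_β) / d)²

z_α = 1.960 (for α = 0.025, one-sided)
z_β = 0.954 (for power = 0.83)
d = 0.15

n = ((1.960 + 0.954) / 0.15)²
n = (19.427)²
n ≈ 377.41
Round up to the next whole number: n = 378 pairs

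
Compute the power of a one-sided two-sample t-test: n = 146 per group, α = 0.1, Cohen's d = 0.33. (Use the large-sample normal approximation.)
Power ≈ 0.94

Power calculation (two-sample t-test, normal approximation):
z_β = d · √(n/2) - z_α
z_β = 0.33 · √(146/2) - 1.282
z_β = 0.33 · 8.544 - 1.282
z_β = 1.538

Power = Φ(z_β) = Φ(1.538) ≈ 0.938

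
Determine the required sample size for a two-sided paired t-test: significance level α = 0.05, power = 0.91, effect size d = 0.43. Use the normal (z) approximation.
n = 59 pairs

Sample size formula (paired t-test, normal approximation):
n = ((z_{α/2} + z_β) / d)²

z_{α/2} = 1.960 (for α = 0.05, two-sided)
z_β = 1.341 (for power = 0.91)
d = 0.43

n = ((1.960 + 1.341) / 0.43)²
n = (7.677)²
n ≈ 58.94
Round up to the next whole number: n = 59 pairs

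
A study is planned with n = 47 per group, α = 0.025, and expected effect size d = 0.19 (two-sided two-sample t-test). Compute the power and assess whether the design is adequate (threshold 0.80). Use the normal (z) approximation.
Power ≈ 0.09; the study is underpowered (power < 0.80)

Power calculation (two-sample t-test, normal approximation):
z_β = d · √(n/2) - z_{α/2}
z_β = 0.19 · √(47/2) - 2.241
z_β = 0.19 · 4.848 - 2.241
z_β = -1.320

Power = Φ(z_β) = Φ(-1.320) ≈ 0.093

Effect size d = 0.19 is very small by Cohen's convention (0.2/0.5/0.8).

Threshold: power ≥ 0.80 is conventionally adequate.
Power ≈ 0.09 → the study is underpowered (power < 0.80).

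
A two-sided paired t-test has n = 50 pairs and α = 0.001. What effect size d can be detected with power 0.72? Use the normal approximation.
d ≈ 0.55

Minimum detectable effect (paired t-test, normal approximation):
d = (z_{α/2} + z_β) / √n
d = (3.291 + 0.583) / √50
d = 3.873 / 7.071
d ≈ 0.55

By Cohen's convention (0.2 small / 0.5 medium / 0.8 large): medium effect.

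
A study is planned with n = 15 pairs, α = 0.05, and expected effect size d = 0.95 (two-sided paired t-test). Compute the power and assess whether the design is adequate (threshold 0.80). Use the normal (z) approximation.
Power ≈ 0.96; the study is adequately powered (power ≥ 0.80)

Power calculation (paired t-test, normal approximation):
z_β = d · √n - z_{α/2}
z_β = 0.95 · √15 - 1.960
z_β = 0.95 · 3.873 - 1.960
z_β = 1.719

Power = Φ(z_β) = Φ(1.719) ≈ 0.957

Effect size d = 0.95 is large by Cohen's convention (0.2/0.5/0.8).

Threshold: power ≥ 0.80 is conventionally adequate.
Power ≈ 0.96 → the study is adequately powered (power ≥ 0.80).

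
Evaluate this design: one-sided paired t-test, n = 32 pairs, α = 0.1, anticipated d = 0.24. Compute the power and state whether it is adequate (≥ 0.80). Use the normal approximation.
Power ≈ 0.53; the study is underpowered (power < 0.80)

Power calculation (paired t-test, normal approximation):
z_β = d · √n - z_α
z_β = 0.24 · √32 - 1.282
z_β = 0.24 · 5.657 - 1.282
z_β = 0.076

Power = Φ(z_β) = Φ(0.076) ≈ 0.530

Effect size d = 0.24 is small by Cohen's convention (0.2/0.5/0.8).

Threshold: power ≥ 0.80 is conventionally adequate.
Power ≈ 0.53 → the study is underpowered (power < 0.80).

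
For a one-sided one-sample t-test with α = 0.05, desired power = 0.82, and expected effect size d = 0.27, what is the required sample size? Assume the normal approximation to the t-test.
n = 90

Sample size formula (one-sample t-test, normal approximation):
n = ((z_α + z_β) / d)²

z_α = 1.645 (for α = 0.05, one-sided)
z_β = 0.915 (for power = 0.82)
d = 0.27

n = ((1.645 + 0.915) / 0.27)²
n = (9.481)²
n ≈ 89.89
Round up to the next whole number: n = 90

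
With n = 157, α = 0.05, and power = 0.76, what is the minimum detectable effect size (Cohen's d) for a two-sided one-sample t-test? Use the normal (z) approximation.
d ≈ 0.21

Minimum detectable effect (one-sample t-test, normal approximation):
d = (z_{α/2} + z_β) / √n
d = (1.960 + 0.706) / √157
d = 2.666 / 12.530
d ≈ 0.21

By Cohen's convention (0.2 small / 0.5 medium / 0.8 large): small effect.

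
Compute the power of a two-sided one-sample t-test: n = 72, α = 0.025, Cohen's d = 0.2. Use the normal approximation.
Power ≈ 0.29

Power calculation (one-sample t-test, normal approximation):
z_β = d · √n - z_{α/2}
z_β = 0.2 · √72 - 2.241
z_β = 0.2 · 8.485 - 2.241
z_β = -0.544

Power = Φ(z_β) = Φ(-0.544) ≈ 0.293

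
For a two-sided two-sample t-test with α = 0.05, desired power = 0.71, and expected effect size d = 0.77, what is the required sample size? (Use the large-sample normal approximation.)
n = 22 per group

Sample size formula (two-sample t-test, normal approximation):
n = 2 · ((z_{α/2} + z_β) / d)²

z_{α/2} = 1.960 (for α = 0.05, two-sided)
z_β = 0.553 (for power = 0.71)
d = 0.77

n = 2 · ((1.960 + 0.553) / 0.77)²
n = 2 · (3.264)²
n ≈ 21.31
Round up to the next whole number: n = 22 per group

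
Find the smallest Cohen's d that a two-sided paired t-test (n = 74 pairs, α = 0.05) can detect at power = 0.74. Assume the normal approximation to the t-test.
d ≈ 0.30

Minimum detectable effect (paired t-test, normal approximation):
d = (z_{α/2} + z_β) / √n
d = (1.960 + 0.643) / √74
d = 2.603 / 8.602
d ≈ 0.30

By Cohen's convention (0.2 small / 0.5 medium / 0.8 large): small effect.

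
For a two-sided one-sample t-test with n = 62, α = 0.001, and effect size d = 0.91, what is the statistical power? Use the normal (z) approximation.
Power ≈ 1.00

Power calculation (one-sample t-test, normal approximation):
z_β = d · √n - z_{α/2}
z_β = 0.91 · √62 - 3.291
z_β = 0.91 · 7.874 - 3.291
z_β = 3.875

Power = Φ(z_β) = Φ(3.875) ≈ 1.000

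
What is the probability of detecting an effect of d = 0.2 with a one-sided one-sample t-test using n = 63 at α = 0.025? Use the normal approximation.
Power ≈ 0.35

Power calculation (one-sample t-test, normal approximation):
z_β = d · √n - z_α
z_β = 0.2 · √63 - 1.960
z_β = 0.2 · 7.937 - 1.960
z_β = -0.373

Power = Φ(z_β) = Φ(-0.373) ≈ 0.355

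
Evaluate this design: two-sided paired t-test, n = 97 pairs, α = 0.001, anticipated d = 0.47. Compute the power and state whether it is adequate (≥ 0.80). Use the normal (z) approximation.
Power ≈ 0.91; the study is adequately powered (power ≥ 0.80)

Power calculation (paired t-test, normal approximation):
z_β = d · √n - z_{α/2}
z_β = 0.47 · √97 - 3.291
z_β = 0.47 · 9.849 - 3.291
z_β = 1.338

Power = Φ(z_β) = Φ(1.338) ≈ 0.910

Effect size d = 0.47 is small by Cohen's convention (0.2/0.5/0.8).

Threshold: power ≥ 0.80 is conventionally adequate.
Power ≈ 0.91 → the study is adequately powered (power ≥ 0.80).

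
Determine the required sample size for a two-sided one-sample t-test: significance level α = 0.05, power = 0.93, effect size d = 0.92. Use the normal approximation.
n = 14

Sample size formula (one-sample t-test, normal approximation):
n = ((z_{α/2} + z_β) / d)²

z_{α/2} = 1.960 (for α = 0.05, two-sided)
z_β = 1.476 (for power = 0.93)
d = 0.92

n = ((1.960 + 1.476) / 0.92)²
n = (3.735)²
n ≈ 13.95
Round up to the next whole number: n = 14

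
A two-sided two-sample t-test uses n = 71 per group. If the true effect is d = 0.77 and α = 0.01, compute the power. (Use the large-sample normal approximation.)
Power ≈ 0.98

Power calculation (two-sample t-test, normal approximation):
z_β = d · √(n/2) - z_{α/2}
z_β = 0.77 · √(71/2) - 2.576
z_β = 0.77 · 5.958 - 2.576
z_β = 2.012

Power = Φ(z_β) = Φ(2.012) ≈ 0.978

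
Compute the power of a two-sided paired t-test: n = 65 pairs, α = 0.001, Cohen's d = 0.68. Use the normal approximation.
Power ≈ 0.99

Power calculation (paired t-test, normal approximation):
z_β = d · √n - z_{α/2}
z_β = 0.68 · √65 - 3.291
z_β = 0.68 · 8.062 - 3.291
z_β = 2.192

Power = Φ(z_β) = Φ(2.192) ≈ 0.986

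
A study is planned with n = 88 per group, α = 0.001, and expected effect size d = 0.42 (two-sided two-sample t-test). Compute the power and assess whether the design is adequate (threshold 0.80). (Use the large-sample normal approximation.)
Power ≈ 0.31; the study is underpowered (power < 0.80)

Power calculation (two-sample t-test, normal approximation):
z_β = d · √(n/2) - z_{α/2}
z_β = 0.42 · √(88/2) - 3.291
z_β = 0.42 · 6.633 - 3.291
z_β = -0.505

Power = Φ(z_β) = Φ(-0.505) ≈ 0.307

Effect size d = 0.42 is small by Cohen's convention (0.2/0.5/0.8).

Threshold: power ≥ 0.80 is conventionally adequate.
Power ≈ 0.31 → the study is underpowered (power < 0.80).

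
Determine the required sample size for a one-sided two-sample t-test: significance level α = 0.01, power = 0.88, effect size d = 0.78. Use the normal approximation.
n = 41 per group

Sample size formula (two-sample t-test, normal approximation):
n = 2 · ((z_α + z_β) / d)²

z_α = 2.326 (for α = 0.01, one-sided)
z_β = 1.175 (for power = 0.88)
d = 0.78

n = 2 · ((2.326 + 1.175) / 0.78)²
n = 2 · (4.488)²
n ≈ 40.28
Round up to the next whole number: n = 41 per group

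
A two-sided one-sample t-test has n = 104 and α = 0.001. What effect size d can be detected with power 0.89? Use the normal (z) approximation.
d ≈ 0.44

Minimum detectable effect (one-sample t-test, normal approximation):
d = (z_{α/2} + z_β) / √n
d = (3.291 + 1.227) / √104
d = 4.517 / 10.198
d ≈ 0.44

By Cohen's convention (0.2 small / 0.5 medium / 0.8 large): small effect.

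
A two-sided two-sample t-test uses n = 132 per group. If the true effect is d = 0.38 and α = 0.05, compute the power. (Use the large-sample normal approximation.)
Power ≈ 0.87

Power calculation (two-sample t-test, normal approximation):
z_β = d · √(n/2) - z_{α/2}
z_β = 0.38 · √(132/2) - 1.960
z_β = 0.38 · 8.124 - 1.960
z_β = 1.127

Power = Φ(z_β) = Φ(1.127) ≈ 0.870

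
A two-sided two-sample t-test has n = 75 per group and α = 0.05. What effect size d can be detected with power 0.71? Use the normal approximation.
d ≈ 0.41

Minimum detectable effect (two-sample t-test, normal approximation):
d = (z_{α/2} + z_β) / √(n/2)
d = (1.960 + 0.553) / √(75/2)
d = 2.513 / 6.124
d ≈ 0.41

By Cohen's convention (0.2 small / 0.5 medium / 0.8 large): small effect.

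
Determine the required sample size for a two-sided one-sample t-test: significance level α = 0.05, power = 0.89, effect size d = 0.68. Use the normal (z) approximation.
n = 22

Sample size formula (one-sample t-test, normal approximation):
n = ((z_{α/2} + z_β) / d)²

z_{α/2} = 1.960 (for α = 0.05, two-sided)
z_β = 1.227 (for power = 0.89)
d = 0.68

n = ((1.960 + 1.227) / 0.68)²
n = (4.687)²
n ≈ 21.97
Round up to the next whole number: n = 22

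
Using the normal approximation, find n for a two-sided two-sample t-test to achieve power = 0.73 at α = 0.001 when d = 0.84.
n = 44 per group

Sample size formula (two-sample t-test, normal approximation):
n = 2 · ((z_{α/2} + z_β) / d)²

z_{α/2} = 3.291 (for α = 0.001, two-sided)
z_β = 0.613 (for power = 0.73)
d = 0.84

n = 2 · ((3.291 + 0.613) / 0.84)²
n = 2 · (4.648)²
n ≈ 43.21
Round up to the next whole number: n = 44 per group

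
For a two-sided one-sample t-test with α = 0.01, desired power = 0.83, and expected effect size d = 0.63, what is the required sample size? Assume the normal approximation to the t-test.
n = 32

Sample size formula (one-sample t-test, normal approximation):
n = ((z_{α/2} + z_β) / d)²

z_{α/2} = 2.576 (for α = 0.01, two-sided)
z_β = 0.954 (for power = 0.83)
d = 0.63

n = ((2.576 + 0.954) / 0.63)²
n = (5.603)²
n ≈ 31.39
Round up to the next whole number: n = 32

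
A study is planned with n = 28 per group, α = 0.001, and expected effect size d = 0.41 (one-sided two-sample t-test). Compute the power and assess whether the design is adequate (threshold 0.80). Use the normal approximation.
Power ≈ 0.06; the study is underpowered (power < 0.80)

Power calculation (two-sample t-test, normal approximation):
z_β = d · √(n/2) - z_α
z_β = 0.41 · √(28/2) - 3.090
z_β = 0.41 · 3.742 - 3.090
z_β = -1.556

Power = Φ(z_β) = Φ(-1.556) ≈ 0.060

Effect size d = 0.41 is small by Cohen's convention (0.2/0.5/0.8).

Threshold: power ≥ 0.80 is conventionally adequate.
Power ≈ 0.06 → the study is underpowered (power < 0.80).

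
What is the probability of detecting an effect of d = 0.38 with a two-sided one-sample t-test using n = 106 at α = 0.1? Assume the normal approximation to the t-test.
Power ≈ 0.99

Power calculation (one-sample t-test, normal approximation):
z_β = d · √n - z_{α/2}
z_β = 0.38 · √106 - 1.645
z_β = 0.38 · 10.296 - 1.645
z_β = 2.267

Power = Φ(z_β) = Φ(2.267) ≈ 0.988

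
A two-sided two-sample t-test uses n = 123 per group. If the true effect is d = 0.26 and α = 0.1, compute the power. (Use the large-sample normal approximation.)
Power ≈ 0.65

Power calculation (two-sample t-test, normal approximation):
z_β = d · √(n/2) - z_{α/2}
z_β = 0.26 · √(123/2) - 1.645
z_β = 0.26 · 7.842 - 1.645
z_β = 0.394

Power = Φ(z_β) = Φ(0.394) ≈ 0.653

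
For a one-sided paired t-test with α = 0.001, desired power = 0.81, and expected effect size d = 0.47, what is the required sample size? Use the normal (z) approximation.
n = 72 pairs

Sample size formula (paired t-test, normal approximation):
n = ((z_α + z_β) / d)²

z_α = 3.090 (for α = 0.001, one-sided)
z_β = 0.878 (for power = 0.81)
d = 0.47

n = ((3.090 + 0.878) / 0.47)²
n = (8.443)²
n ≈ 71.28
Round up to the next whole number: n = 72 pairs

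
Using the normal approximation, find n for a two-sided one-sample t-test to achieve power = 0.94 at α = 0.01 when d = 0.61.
n = 46

Sample size formula (one-sample t-test, normal approximation):
n = ((z_{α/2} + z_β) / d)²

z_{α/2} = 2.576 (for α = 0.01, two-sided)
z_β = 1.555 (for power = 0.94)
d = 0.61

n = ((2.576 + 1.555) / 0.61)²
n = (6.772)²
n ≈ 45.86
Round up to the next whole number: n = 46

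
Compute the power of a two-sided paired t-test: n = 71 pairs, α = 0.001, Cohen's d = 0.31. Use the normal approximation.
Power ≈ 0.25

Power calculation (paired t-test, normal approximation):
z_β = d · √n - z_{α/2}
z_β = 0.31 · √71 - 3.291
z_β = 0.31 · 8.426 - 3.291
z_β = -0.678

Power = Φ(z_β) = Φ(-0.678) ≈ 0.249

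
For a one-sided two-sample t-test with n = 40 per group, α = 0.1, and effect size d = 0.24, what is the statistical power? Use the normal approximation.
Power ≈ 0.42

Power calculation (two-sample t-test, normal approximation):
z_β = d · √(n/2) - z_α
z_β = 0.24 · √(40/2) - 1.282
z_β = 0.24 · 4.472 - 1.282
z_β = -0.208

Power = Φ(z_β) = Φ(-0.208) ≈ 0.418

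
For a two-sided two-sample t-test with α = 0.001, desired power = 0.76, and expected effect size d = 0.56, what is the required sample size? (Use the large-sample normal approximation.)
n = 102 per group

Sample size formula (two-sample t-test, normal approximation):
n = 2 · ((z_{α/2} + z_β) / d)²

z_{α/2} = 3.291 (for α = 0.001, two-sided)
z_β = 0.706 (for power = 0.76)
d = 0.56

n = 2 · ((3.291 + 0.706) / 0.56)²
n = 2 · (7.138)²
n ≈ 101.90
Round up to the next whole number: n = 102 per group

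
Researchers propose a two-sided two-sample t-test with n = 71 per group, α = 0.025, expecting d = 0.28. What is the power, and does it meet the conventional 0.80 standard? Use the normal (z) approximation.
Power ≈ 0.28; the study is underpowered (power < 0.80)

Power calculation (two-sample t-test, normal approximation):
z_β = d · √(n/2) - z_{α/2}
z_β = 0.28 · √(71/2) - 2.241
z_β = 0.28 · 5.958 - 2.241
z_β = -0.573

Power = Φ(z_β) = Φ(-0.573) ≈ 0.283

Effect size d = 0.28 is small by Cohen's convention (0.2/0.5/0.8).

Threshold: power ≥ 0.80 is conventionally adequate.
Power ≈ 0.28 → the study is underpowered (power < 0.80).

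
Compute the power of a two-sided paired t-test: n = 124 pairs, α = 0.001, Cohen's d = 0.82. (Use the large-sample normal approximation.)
Power ≈ 1.00

Power calculation (paired t-test, normal approximation):
z_β = d · √n - z_{α/2}
z_β = 0.82 · √124 - 3.291
z_β = 0.82 · 11.136 - 3.291
z_β = 5.841

Power = Φ(z_β) = Φ(5.841) ≈ 1.000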